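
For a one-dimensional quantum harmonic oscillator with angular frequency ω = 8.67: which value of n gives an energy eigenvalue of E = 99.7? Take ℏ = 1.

Invert E_n = (n + ½)ℏω: n = E/ℏω − ½ = 10.999, so n = 11.

n = 11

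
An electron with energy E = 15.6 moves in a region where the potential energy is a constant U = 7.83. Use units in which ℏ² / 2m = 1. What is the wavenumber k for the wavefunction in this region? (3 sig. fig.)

With E > U the solution is oscillatory, ψ ∝ e^{±ikx} with k = √(2m(E − U))/ℏ.
k = √(2 × 0.5 × 7.77) = 2.787.

k = 2.79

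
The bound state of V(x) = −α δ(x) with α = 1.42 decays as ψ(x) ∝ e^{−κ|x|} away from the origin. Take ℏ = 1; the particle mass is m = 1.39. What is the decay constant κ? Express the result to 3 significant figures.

κ = 1.97

Integrating the TISE across x = 0 gives the cusp condition ψ'(0⁺) − ψ'(0⁻) = −(2mα/ℏ²)ψ(0).
With ψ ∝ e^{−κ|x|} this yields −2κ = −2mα/ℏ², so κ = mα/ℏ² = 1.974.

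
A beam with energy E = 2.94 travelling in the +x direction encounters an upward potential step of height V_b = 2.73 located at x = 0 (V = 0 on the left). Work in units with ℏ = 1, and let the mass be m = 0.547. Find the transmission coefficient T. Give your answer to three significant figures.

T = 0.666

The wavenumbers are k₁ = √(2mE)/ℏ = 1.793 on the left and k₂ = √(2m(E − V_b))/ℏ = 0.4793 on the right.
Continuity of ψ and ψ′ at the step yields the reflection amplitude r = (k₁ − k₂)/(k₁ + k₂) = 0.5782; thus R = |r|² = 0.3343, T = 0.6657.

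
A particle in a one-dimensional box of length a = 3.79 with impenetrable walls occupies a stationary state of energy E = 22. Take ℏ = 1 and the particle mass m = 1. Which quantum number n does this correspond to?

n = 8

For an infinite well E_n = n²π²ℏ²/(2ma²), so n = (a/πℏ)√(2mE).
n = (3.79/π) × √(2 × 1 × 22) = 8.002 → n = 8.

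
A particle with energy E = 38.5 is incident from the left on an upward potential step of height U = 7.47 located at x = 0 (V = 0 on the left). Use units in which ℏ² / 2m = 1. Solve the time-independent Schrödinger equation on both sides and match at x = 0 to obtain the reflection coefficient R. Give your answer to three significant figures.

R = 0.00290

On each side the TISE gives plane waves with k = √(2m(E − V))/ℏ: k₁ = √(2·½·38.5) = 6.205, k₂ = √(2·½·31.03) = 5.570.
Continuity of ψ and ψ′ at the step yields the reflection amplitude r = (k₁ − k₂)/(k₁ + k₂) = 0.05387; thus R = |r|² = 0.002902, T = 0.9971.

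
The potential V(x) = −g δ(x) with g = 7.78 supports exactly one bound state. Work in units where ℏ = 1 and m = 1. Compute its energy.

E = -30.3

The bound state is ψ(x) = √κ e^{−κ|x|}. The derivative jump ψ'(0⁺) − ψ'(0⁻) = −(2mg/ℏ²)ψ(0) fixes κ = mg/ℏ² = 7.780.
Then E = −ℏ²κ²/(2m) = −mg²/(2ℏ²) = -30.26.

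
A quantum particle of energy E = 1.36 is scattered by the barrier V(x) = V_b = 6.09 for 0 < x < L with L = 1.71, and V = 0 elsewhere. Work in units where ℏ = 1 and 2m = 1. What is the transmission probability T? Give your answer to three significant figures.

E < V_b: inside the barrier ψ ∝ e^{±κx} with κ = √(2m(V_b − E))/ℏ = 2.175.
κL = 3.719, sinh(κL) = 20.60.
Matching ψ, ψ′ at both faces gives T = [1 + V_b² sinh²(κL) / (4E(V_b − E))]⁻¹ = 1/612.6 = 0.00163.

T = 0.00163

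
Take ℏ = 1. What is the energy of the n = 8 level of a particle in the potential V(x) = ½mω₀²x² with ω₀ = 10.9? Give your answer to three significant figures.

E = 92.7

Using E_n = (n + ½)ℏω₀: E_8 = 8.5 × 10.9 = 92.65.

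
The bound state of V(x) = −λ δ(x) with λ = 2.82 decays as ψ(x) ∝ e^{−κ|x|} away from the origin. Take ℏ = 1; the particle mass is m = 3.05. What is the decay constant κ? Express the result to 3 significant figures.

κ = 8.60

Integrate −(ℏ²/2m)ψ'' − λδ(x)ψ = Eψ from −ε to +ε: the ψ'' term gives ψ'(0⁺) − ψ'(0⁻) and the δ term gives −(2mλ/ℏ²)ψ(0).
With ψ ∝ e^{−κ|x|} this yields −2κ = −2mλ/ℏ², so κ = mλ/ℏ² = 8.601.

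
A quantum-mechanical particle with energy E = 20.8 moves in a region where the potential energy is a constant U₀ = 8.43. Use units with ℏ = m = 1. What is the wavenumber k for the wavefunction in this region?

With E > U₀ the solution is oscillatory, ψ ∝ e^{±ikx} with k = √(2m(E − U₀))/ℏ.
k = √(2 × 1 × 12.37) = 4.974.

k = 4.97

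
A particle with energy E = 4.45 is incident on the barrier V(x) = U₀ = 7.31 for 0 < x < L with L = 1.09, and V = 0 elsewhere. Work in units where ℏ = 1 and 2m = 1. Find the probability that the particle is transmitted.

Since E < U₀ the interior solution is evanescent with decay constant κ = √(2m(U₀ − E))/ℏ = 1.691.
κL = 1.843, sinh(κL) = 3.080.
The exact tunnelling result is T⁻¹ = 1 + U₀² sinh²(κL) / [4E(U₀ − E)] = 10.96, so T = 0.0913.

T = 0.0913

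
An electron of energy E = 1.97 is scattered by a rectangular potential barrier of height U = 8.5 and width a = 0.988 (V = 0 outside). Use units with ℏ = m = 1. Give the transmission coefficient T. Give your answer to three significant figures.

T = 0.00225

E < U: inside the barrier ψ ∝ e^{±κx} with κ = √(2m(U − E))/ℏ = 3.614.
κa = 3.570, sinh(κa) = 17.75.
The exact tunnelling result is T⁻¹ = 1 + U² sinh²(κa) / [4E(U − E)] = 443.5, so T = 0.00225.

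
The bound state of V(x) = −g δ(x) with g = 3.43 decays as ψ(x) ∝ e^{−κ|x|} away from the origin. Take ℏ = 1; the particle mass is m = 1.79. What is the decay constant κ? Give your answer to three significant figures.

Integrating the TISE across x = 0 gives the cusp condition ψ'(0⁺) − ψ'(0⁻) = −(2mg/ℏ²)ψ(0).
With ψ ∝ e^{−κ|x|} this yields −2κ = −2mg/ℏ², so κ = mg/ℏ² = 6.140.

κ = 6.14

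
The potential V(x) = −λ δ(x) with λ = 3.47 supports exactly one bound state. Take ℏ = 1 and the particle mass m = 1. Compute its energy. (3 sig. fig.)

E = -6.02

The bound state is ψ(x) = √κ e^{−κ|x|}. The derivative jump ψ'(0⁺) − ψ'(0⁻) = −(2mλ/ℏ²)ψ(0) fixes κ = mλ/ℏ² = 3.470.
Then E = −ℏ²κ²/(2m) = −mλ²/(2ℏ²) = -6.020.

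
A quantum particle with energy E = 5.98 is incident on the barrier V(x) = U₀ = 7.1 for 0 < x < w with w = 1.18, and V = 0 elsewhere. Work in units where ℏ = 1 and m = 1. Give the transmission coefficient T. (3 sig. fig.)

T = 0.0619

E < U₀: inside the barrier ψ ∝ e^{±κx} with κ = √(2m(U₀ − E))/ℏ = 1.497.
κw = 1.766, sinh(κw) = 2.838.
The exact tunnelling result is T⁻¹ = 1 + U₀² sinh²(κw) / [4E(U₀ − E)] = 16.16, so T = 0.0619.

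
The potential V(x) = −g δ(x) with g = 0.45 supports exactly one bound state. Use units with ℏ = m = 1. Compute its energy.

The bound state is ψ(x) = √κ e^{−κ|x|}. The derivative jump ψ'(0⁺) − ψ'(0⁻) = −(2mg/ℏ²)ψ(0) fixes κ = mg/ℏ² = 0.4500.
Then E = −ℏ²κ²/(2m) = −mg²/(2ℏ²) = -0.1013.

E = -0.101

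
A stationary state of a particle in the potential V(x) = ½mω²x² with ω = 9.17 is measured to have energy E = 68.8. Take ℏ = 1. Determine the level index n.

E_n = ℏω(n + ½) ⇒ n = E/(ℏω) − ½ = 68.8/9.17 − 0.5 = 7.003 → n = 7.

n = 7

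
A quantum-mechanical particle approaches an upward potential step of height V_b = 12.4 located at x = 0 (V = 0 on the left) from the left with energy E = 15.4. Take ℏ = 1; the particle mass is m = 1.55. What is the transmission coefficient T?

T = 0.850

On each side the TISE gives plane waves with k = √(2m(E − V))/ℏ: k₁ = √(2·1.55·15.4) = 6.909, k₂ = √(2·1.55·3) = 3.050.
Continuity of ψ and ψ′ at the step yields the reflection amplitude r = (k₁ − k₂)/(k₁ + k₂) = 0.3876; thus R = |r|² = 0.1502, T = 0.8498.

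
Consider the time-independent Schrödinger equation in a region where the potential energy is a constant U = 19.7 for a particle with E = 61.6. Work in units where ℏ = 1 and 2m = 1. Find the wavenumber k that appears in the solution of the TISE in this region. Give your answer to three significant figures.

k = 6.47

With E > U the solution is oscillatory, ψ ∝ e^{±ikx} with k = √(2m(E − U))/ℏ.
k = √(2 × 0.5 × 41.9) = 6.473.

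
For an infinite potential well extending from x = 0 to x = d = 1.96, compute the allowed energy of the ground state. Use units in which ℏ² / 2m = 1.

E = 2.57

Requiring ψ(0) = ψ(d) = 0 quantises k = nπ/d, hence E_n = ℏ²k²/2m = n²π²ℏ²/(2md²).
E_1 = 1² × π² / (2 × 0.5 × 1.96²) = 2.569.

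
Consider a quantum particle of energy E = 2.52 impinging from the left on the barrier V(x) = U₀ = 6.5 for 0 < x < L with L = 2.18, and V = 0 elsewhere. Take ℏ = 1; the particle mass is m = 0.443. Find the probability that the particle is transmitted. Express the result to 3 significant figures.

Since E < U₀ the interior solution is evanescent with decay constant κ = √(2m(U₀ − E))/ℏ = 1.878.
κL = 4.094, sinh(κL) = 29.97.
The exact tunnelling result is T⁻¹ = 1 + U₀² sinh²(κL) / [4E(U₀ − E)] = 947.1, so T = 0.00106.

T = 0.00106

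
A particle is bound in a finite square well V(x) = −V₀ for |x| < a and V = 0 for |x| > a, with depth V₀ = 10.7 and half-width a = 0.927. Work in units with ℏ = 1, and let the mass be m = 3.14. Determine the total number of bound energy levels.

N = 5

Define the well-strength parameter z₀ = (a/ℏ)√(2mV₀) = 0.927 × √(2·3.14·10.7) = 7.599.
The even/odd transcendental equations gain one root per π/2 in z₀, giving N = 1 + ⌊2z₀/π⌋ = 1 + ⌊4.838⌋ = 5.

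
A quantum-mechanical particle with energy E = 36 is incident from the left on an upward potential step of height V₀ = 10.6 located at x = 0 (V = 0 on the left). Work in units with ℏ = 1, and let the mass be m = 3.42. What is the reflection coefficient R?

R = 0.00756

The wavenumbers are k₁ = √(2mE)/ℏ = 15.69 on the left and k₂ = √(2m(E − V₀))/ℏ = 13.18 on the right.
Continuity of ψ and ψ′ at the step yields the reflection amplitude r = (k₁ − k₂)/(k₁ + k₂) = 0.08697; thus R = |r|² = 0.007564, T = 0.9924.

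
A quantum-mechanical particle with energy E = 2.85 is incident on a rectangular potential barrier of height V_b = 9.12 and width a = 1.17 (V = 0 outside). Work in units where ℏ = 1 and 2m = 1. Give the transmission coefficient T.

E < V_b: inside the barrier ψ ∝ e^{±κx} with κ = √(2m(V_b − E))/ℏ = 2.504.
κa = 2.930, sinh(κa) = 9.334.
The exact tunnelling result is T⁻¹ = 1 + V_b² sinh²(κa) / [4E(V_b − E)] = 102.4, so T = 0.00977.

T = 0.00977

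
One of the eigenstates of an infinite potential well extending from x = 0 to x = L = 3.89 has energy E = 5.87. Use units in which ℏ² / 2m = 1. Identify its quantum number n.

n = 3

From E_n = n²π²ℏ²/(2mL²) invert to n = √(2mL²E)/(πℏ).
n = (3.89/π) × √(2 × 0.5 × 5.87) = 3.000 → n = 3.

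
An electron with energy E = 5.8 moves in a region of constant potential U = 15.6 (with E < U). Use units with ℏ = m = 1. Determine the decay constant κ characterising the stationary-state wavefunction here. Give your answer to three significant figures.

Since E < U the TISE in this region is ψ'' = κ²ψ with κ = √(2m(U − E))/ℏ.
κ = √(2 × 1 × 9.8) = 4.427.

κ = 4.43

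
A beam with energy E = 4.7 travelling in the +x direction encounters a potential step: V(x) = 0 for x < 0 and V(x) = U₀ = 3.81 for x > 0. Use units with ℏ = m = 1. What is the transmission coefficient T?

The wavenumbers are k₁ = √(2mE)/ℏ = 3.066 on the left and k₂ = √(2m(E − U₀))/ℏ = 1.334 on the right.
Continuity of ψ and ψ′ at the step yields the reflection amplitude r = (k₁ − k₂)/(k₁ + k₂) = 0.3936; thus R = |r|² = 0.1549, T = 0.8451.

T = 0.845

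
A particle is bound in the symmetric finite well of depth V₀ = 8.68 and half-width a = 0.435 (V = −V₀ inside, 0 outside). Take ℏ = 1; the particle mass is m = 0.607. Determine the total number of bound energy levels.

N = 1

The dimensionless depth is z₀ = a√(2mV₀)/ℏ = 0.435 × √(10.54) = 1.412.
The even/odd transcendental equations gain one root per π/2 in z₀, giving N = 1 + ⌊2z₀/π⌋ = 1 + ⌊0.8990⌋ = 1.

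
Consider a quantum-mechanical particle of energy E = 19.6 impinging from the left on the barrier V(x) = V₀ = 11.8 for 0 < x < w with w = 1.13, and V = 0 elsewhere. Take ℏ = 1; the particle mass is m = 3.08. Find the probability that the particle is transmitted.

Above the barrier the interior wavenumber is k₂ = √(2m(E − V₀))/ℏ = 6.932, giving phase k₂w = 7.833.
T = [1 + V₀² sin²(k₂w) / (4E(E − V₀))]⁻¹ = 1/1.228 = 0.815.

T = 0.815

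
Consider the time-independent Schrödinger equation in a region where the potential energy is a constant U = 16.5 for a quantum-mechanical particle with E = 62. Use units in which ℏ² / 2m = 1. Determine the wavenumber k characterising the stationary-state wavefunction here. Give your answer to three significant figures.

With E > U the solution is oscillatory, ψ ∝ e^{±ikx} with k = √(2m(E − U))/ℏ.
k = √(2 × 0.5 × 45.5) = 6.745.

k = 6.75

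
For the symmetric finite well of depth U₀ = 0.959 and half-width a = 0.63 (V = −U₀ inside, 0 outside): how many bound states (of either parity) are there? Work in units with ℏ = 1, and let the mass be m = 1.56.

N = 1

The dimensionless depth is z₀ = a√(2mU₀)/ℏ = 0.63 × √(2.992) = 1.090.
The even/odd transcendental equations gain one root per π/2 in z₀, giving N = 1 + ⌊2z₀/π⌋ = 1 + ⌊0.6938⌋ = 1.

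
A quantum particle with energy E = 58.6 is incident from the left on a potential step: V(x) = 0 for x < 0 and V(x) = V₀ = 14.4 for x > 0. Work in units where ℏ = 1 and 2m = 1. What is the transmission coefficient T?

On each side the TISE gives plane waves with k = √(2m(E − V))/ℏ: k₁ = √(2·½·58.6) = 7.655, k₂ = √(2·½·44.2) = 6.648.
Continuity of ψ and ψ′ at the step yields the reflection amplitude r = (k₁ − k₂)/(k₁ + k₂) = 0.07039; thus R = |r|² = 0.004954, T = 0.9950.

T = 0.995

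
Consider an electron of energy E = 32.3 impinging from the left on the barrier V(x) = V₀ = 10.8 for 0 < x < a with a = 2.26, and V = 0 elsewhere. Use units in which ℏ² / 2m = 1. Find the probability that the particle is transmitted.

T = 0.969

E > V₀: inside the barrier k₂ = √(2m(E − V₀))/ℏ = 4.637, k₂a = 10.48.
Matching at both interfaces gives T⁻¹ = 1 + V₀² sin²(k₂a) / [4E(E − V₀)] = 1.032, hence T = 0.969.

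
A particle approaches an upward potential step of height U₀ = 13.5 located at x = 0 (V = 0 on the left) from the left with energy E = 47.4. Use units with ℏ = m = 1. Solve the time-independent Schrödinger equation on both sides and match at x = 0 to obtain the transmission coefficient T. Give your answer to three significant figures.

On each side the TISE gives plane waves with k = √(2m(E − V))/ℏ: k₁ = √(2·1·47.4) = 9.737, k₂ = √(2·1·33.9) = 8.234.
Matching ψ and ψ′ at x = 0 gives r = (k₁ − k₂)/(k₁ + k₂), so R = r² = 0.006990 and T = 1 − R = 0.9930.

T = 0.993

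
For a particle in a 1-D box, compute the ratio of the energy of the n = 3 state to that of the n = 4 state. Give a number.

E_n = n²π²ℏ²/(2mL²) so the ratio is n₂²/n₁² = 9/16 = 0.5625.

0.5625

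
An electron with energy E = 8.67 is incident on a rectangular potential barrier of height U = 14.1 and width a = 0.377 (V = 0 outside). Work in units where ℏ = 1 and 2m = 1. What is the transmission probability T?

T = 0.488

E < U: inside the barrier ψ ∝ e^{±κx} with κ = √(2m(U − E))/ℏ = 2.330.
κa = 0.8785, sinh(κa) = 0.9959.
Matching ψ, ψ′ at both faces gives T = [1 + U² sinh²(κa) / (4E(U − E))]⁻¹ = 1/2.047 = 0.488.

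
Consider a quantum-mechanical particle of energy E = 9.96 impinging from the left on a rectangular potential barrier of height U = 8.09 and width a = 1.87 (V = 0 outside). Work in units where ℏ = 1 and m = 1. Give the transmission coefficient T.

E > U: inside the barrier k₂ = √(2m(E − U))/ℏ = 1.934, k₂a = 3.616.
Matching at both interfaces gives T⁻¹ = 1 + U² sin²(k₂a) / [4E(E − U)] = 1.184, hence T = 0.845.

T = 0.845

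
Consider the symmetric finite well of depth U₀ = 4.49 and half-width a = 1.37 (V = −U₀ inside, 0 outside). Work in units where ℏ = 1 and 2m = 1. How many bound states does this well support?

N = 2

The dimensionless depth is z₀ = a√(2mU₀)/ℏ = 1.37 × √(4.490) = 2.903.
A new bound state (alternating even/odd) appears each time z₀ passes a multiple of π/2, so N = ⌊2z₀/π⌋ + 1 = ⌊1.848⌋ + 1 = 2.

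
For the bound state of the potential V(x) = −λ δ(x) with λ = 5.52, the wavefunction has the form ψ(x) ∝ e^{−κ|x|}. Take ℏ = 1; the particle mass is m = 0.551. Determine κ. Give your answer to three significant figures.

κ = 3.04

Integrating the TISE across x = 0 gives the cusp condition ψ'(0⁺) − ψ'(0⁻) = −(2mλ/ℏ²)ψ(0).
With ψ ∝ e^{−κ|x|} this yields −2κ = −2mλ/ℏ², so κ = mλ/ℏ² = 3.042.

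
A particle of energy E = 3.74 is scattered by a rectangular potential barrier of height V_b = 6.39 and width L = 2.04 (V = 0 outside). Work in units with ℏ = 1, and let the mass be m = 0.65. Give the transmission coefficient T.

T = 0.00200

Since E < V_b the interior solution is evanescent with decay constant κ = √(2m(V_b − E))/ℏ = 1.856.
κL = 3.786, sinh(κL) = 22.04.
The exact tunnelling result is T⁻¹ = 1 + V_b² sinh²(κL) / [4E(V_b − E)] = 501.2, so T = 0.00200.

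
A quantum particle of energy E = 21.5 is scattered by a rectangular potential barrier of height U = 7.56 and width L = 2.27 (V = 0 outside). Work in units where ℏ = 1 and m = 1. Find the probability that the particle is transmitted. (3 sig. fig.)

T = 0.986

Above the barrier the interior wavenumber is k₂ = √(2m(E − U))/ℏ = 5.280, giving phase k₂L = 11.99.
T = [1 + U² sin²(k₂L) / (4E(E − U))]⁻¹ = 1/1.014 = 0.986.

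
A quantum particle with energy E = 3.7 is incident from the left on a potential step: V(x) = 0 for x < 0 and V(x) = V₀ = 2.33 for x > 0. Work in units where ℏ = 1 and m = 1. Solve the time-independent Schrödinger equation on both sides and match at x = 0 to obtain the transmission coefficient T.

The wavenumbers are k₁ = √(2mE)/ℏ = 2.720 on the left and k₂ = √(2m(E − V₀))/ℏ = 1.655 on the right.
Matching ψ and ψ′ at x = 0 gives r = (k₁ − k₂)/(k₁ + k₂), so R = r² = 0.05924 and T = 1 − R = 0.9408.

T = 0.941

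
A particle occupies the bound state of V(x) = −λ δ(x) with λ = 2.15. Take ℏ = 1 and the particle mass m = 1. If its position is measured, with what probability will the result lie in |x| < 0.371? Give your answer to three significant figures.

P = 0.797

The normalised bound state is ψ = √κ e^{−κ|x|} with κ = mλ/ℏ² = 2.150.
P(|x| < d) = ∫_{−d}^{d} κ e^{−2κ|x|} dx = 1 − e^{−2κd} = 1 − e^{−1.595} = 0.7972.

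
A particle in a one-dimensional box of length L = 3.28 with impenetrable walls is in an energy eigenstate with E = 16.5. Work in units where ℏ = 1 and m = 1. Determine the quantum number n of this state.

n = 6

For an infinite well E_n = n²π²ℏ²/(2mL²), so n = (L/πℏ)√(2mE).
n = (3.28/π) × √(2 × 1 × 16.5) = 5.998 → n = 6.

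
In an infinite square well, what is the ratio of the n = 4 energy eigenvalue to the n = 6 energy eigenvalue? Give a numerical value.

E_n = n²π²ℏ²/(2mL²) so the ratio is n₂²/n₁² = 16/36 = 0.444444.

0.444444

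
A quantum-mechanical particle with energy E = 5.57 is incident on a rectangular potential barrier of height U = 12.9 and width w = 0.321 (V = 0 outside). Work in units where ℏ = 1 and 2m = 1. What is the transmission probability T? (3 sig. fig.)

E < U: inside the barrier ψ ∝ e^{±κx} with κ = √(2m(U − E))/ℏ = 2.707.
κw = 0.8691, sinh(κw) = 0.9827.
Matching ψ, ψ′ at both faces gives T = [1 + U² sinh²(κw) / (4E(U − E))]⁻¹ = 1/1.984 = 0.504.

T = 0.504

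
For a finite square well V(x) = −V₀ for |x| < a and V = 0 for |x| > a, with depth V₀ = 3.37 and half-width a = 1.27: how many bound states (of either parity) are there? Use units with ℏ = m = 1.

N = 3

Define the well-strength parameter z₀ = (a/ℏ)√(2mV₀) = 1.27 × √(2·1·3.37) = 3.297.
The even/odd transcendental equations gain one root per π/2 in z₀, giving N = 1 + ⌊2z₀/π⌋ = 1 + ⌊2.099⌋ = 3.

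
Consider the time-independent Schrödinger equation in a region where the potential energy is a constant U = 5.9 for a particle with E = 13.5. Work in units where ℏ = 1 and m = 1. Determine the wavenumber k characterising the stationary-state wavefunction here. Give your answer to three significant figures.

With E > U the solution is oscillatory, ψ ∝ e^{±ikx} with k = √(2m(E − U))/ℏ.
k = √(2 × 1 × 7.6) = 3.899.

k = 3.90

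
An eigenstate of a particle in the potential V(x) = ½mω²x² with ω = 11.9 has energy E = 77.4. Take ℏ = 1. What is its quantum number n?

n = 6

E_n = ℏω(n + ½) ⇒ n = E/(ℏω) − ½ = 77.4/11.9 − 0.5 = 6.004 → n = 6.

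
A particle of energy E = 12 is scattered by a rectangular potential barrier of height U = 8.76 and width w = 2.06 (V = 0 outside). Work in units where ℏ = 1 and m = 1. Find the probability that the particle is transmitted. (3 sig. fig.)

E > U: inside the barrier k₂ = √(2m(E − U))/ℏ = 2.546, k₂w = 5.244.
T = [1 + U² sin²(k₂w) / (4E(E − U))]⁻¹ = 1/1.367 = 0.732.

T = 0.732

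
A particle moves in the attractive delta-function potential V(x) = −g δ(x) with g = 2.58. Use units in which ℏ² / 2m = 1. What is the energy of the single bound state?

The bound state is ψ(x) = √κ e^{−κ|x|}. The derivative jump ψ'(0⁺) − ψ'(0⁻) = −(2mg/ℏ²)ψ(0) fixes κ = mg/ℏ² = 1.290.
Then E = −ℏ²κ²/(2m) = −mg²/(2ℏ²) = -1.664.

E = -1.66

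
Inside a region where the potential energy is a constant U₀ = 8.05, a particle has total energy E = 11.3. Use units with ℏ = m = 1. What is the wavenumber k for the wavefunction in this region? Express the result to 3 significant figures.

With E > U₀ the solution is oscillatory, ψ ∝ e^{±ikx} with k = √(2m(E − U₀))/ℏ.
k = √(2 × 1 × 3.25) = 2.550.

k = 2.55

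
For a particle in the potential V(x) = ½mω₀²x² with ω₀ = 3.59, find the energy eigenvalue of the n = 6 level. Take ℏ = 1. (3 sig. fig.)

Using E_n = (n + ½)ℏω₀: E_6 = 6.5 × 3.59 = 23.34.

E = 23.3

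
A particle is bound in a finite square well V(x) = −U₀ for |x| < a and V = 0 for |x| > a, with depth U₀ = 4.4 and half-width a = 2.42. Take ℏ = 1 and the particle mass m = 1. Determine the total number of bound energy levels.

N = 5

Define the well-strength parameter z₀ = (a/ℏ)√(2mU₀) = 2.42 × √(2·1·4.4) = 7.179.
A new bound state (alternating even/odd) appears each time z₀ passes a multiple of π/2, so N = ⌊2z₀/π⌋ + 1 = ⌊4.570⌋ + 1 = 5.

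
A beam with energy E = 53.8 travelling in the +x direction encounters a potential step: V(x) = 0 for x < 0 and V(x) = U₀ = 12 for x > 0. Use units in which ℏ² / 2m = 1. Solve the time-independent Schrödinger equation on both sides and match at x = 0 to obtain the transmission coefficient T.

The wavenumbers are k₁ = √(2mE)/ℏ = 7.335 on the left and k₂ = √(2m(E − U₀))/ℏ = 6.465 on the right.
Matching ψ and ψ′ at x = 0 gives r = (k₁ − k₂)/(k₁ + k₂), so R = r² = 0.003970 and T = 1 − R = 0.9960.

T = 0.996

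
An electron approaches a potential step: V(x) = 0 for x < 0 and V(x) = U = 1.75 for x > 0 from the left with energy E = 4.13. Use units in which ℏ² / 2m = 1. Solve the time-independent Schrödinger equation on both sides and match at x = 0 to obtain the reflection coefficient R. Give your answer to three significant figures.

On each side the TISE gives plane waves with k = √(2m(E − V))/ℏ: k₁ = √(2·½·4.13) = 2.032, k₂ = √(2·½·2.38) = 1.543.
Continuity of ψ and ψ′ at the step yields the reflection amplitude r = (k₁ − k₂)/(k₁ + k₂) = 0.1369; thus R = |r|² = 0.01875, T = 0.9813.

R = 0.0187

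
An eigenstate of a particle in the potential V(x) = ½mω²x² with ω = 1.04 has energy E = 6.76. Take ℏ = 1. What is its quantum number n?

E_n = ℏω(n + ½) ⇒ n = E/(ℏω) − ½ = 6.76/1.04 − 0.5 = 6.000 → n = 6.

n = 6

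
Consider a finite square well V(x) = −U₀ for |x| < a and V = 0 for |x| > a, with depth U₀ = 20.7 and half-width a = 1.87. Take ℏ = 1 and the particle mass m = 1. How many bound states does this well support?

N = 8

Define the well-strength parameter z₀ = (a/ℏ)√(2mU₀) = 1.87 × √(2·1·20.7) = 12.03.
The even/odd transcendental equations gain one root per π/2 in z₀, giving N = 1 + ⌊2z₀/π⌋ = 1 + ⌊7.660⌋ = 8.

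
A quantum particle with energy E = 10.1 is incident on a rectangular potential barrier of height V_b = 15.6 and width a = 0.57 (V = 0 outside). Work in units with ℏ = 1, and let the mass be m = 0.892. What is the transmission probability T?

T = 0.0981

E < V_b: inside the barrier ψ ∝ e^{±κx} with κ = √(2m(V_b − E))/ℏ = 3.132.
κa = 1.785, sinh(κa) = 2.897.
The exact tunnelling result is T⁻¹ = 1 + V_b² sinh²(κa) / [4E(V_b − E)] = 10.19, so T = 0.0981.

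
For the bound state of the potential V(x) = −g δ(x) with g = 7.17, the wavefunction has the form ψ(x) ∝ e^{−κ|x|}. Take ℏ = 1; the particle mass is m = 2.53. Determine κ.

Integrate −(ℏ²/2m)ψ'' − gδ(x)ψ = Eψ from −ε to +ε: the ψ'' term gives ψ'(0⁺) − ψ'(0⁻) and the δ term gives −(2mg/ℏ²)ψ(0).
With ψ ∝ e^{−κ|x|} this yields −2κ = −2mg/ℏ², so κ = mg/ℏ² = 18.14.

κ = 18.1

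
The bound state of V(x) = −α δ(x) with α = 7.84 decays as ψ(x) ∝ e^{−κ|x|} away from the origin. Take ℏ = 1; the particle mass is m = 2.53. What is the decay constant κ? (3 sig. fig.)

Integrating the TISE across x = 0 gives the cusp condition ψ'(0⁺) − ψ'(0⁻) = −(2mα/ℏ²)ψ(0).
With ψ ∝ e^{−κ|x|} this yields −2κ = −2mα/ℏ², so κ = mα/ℏ² = 19.84.

κ = 19.8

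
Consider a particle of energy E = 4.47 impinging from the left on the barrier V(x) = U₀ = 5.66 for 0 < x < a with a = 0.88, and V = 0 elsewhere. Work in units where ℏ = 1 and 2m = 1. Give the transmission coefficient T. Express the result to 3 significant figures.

Since E < U₀ the interior solution is evanescent with decay constant κ = √(2m(U₀ − E))/ℏ = 1.091.
κa = 0.9600, sinh(κa) = 1.114.
Matching ψ, ψ′ at both faces gives T = [1 + U₀² sinh²(κa) / (4E(U₀ − E))]⁻¹ = 1/2.870 = 0.348.

T = 0.348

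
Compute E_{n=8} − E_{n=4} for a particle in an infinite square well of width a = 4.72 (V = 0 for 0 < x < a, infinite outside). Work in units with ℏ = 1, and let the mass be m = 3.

ΔE = 3.54

E_n = n²π²ℏ²/(2ma²), so ΔE = (8² − 4²) π²ℏ²/(2ma²).
ΔE = 48 × π² / (2 × 3 × 4.72²) = 3.544.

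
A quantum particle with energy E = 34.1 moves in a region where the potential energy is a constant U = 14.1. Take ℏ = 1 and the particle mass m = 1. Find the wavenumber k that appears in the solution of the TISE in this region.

With E > U the solution is oscillatory, ψ ∝ e^{±ikx} with k = √(2m(E − U))/ℏ.
k = √(2 × 1 × 20) = 6.325.

k = 6.32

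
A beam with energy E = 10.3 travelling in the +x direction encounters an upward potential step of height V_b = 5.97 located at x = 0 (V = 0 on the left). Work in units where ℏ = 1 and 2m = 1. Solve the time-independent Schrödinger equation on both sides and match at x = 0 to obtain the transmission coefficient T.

T = 0.954

On each side the TISE gives plane waves with k = √(2m(E − V))/ℏ: k₁ = √(2·½·10.3) = 3.209, k₂ = √(2·½·4.33) = 2.081.
Continuity of ψ and ψ′ at the step yields the reflection amplitude r = (k₁ − k₂)/(k₁ + k₂) = 0.2133; thus R = |r|² = 0.04550, T = 0.9545.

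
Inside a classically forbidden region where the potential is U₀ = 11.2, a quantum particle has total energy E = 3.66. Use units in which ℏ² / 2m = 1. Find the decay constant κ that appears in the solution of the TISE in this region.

κ = 2.75

Since E < U₀ the TISE in this region is ψ'' = κ²ψ with κ = √(2m(U₀ − E))/ℏ.
κ = √(2 × 0.5 × 7.54) = 2.746.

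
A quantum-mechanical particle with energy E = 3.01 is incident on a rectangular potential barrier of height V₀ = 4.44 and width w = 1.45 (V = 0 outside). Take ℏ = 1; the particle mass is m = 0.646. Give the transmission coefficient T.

Since E < V₀ the interior solution is evanescent with decay constant κ = √(2m(V₀ − E))/ℏ = 1.359.
κw = 1.971, sinh(κw) = 3.519.
The exact tunnelling result is T⁻¹ = 1 + V₀² sinh²(κw) / [4E(V₀ − E)] = 15.18, so T = 0.0659.

T = 0.0659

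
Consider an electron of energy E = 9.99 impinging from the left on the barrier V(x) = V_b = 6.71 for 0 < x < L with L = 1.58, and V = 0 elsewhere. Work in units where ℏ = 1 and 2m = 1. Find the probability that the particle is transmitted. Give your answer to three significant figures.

Above the barrier the interior wavenumber is k₂ = √(2m(E − V_b))/ℏ = 1.811, giving phase k₂L = 2.862.
Matching at both interfaces gives T⁻¹ = 1 + V_b² sin²(k₂L) / [4E(E − V_b)] = 1.026, hence T = 0.974.

T = 0.974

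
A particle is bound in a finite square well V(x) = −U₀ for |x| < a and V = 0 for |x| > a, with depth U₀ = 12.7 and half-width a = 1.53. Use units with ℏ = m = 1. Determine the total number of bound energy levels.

Define the well-strength parameter z₀ = (a/ℏ)√(2mU₀) = 1.53 × √(2·1·12.7) = 7.711.
The even/odd transcendental equations gain one root per π/2 in z₀, giving N = 1 + ⌊2z₀/π⌋ = 1 + ⌊4.909⌋ = 5.

N = 5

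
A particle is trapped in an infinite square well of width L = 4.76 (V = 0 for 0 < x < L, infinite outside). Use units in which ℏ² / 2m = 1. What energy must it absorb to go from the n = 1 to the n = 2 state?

E_n = n²π²ℏ²/(2mL²), so ΔE = (2² − 1²) π²ℏ²/(2mL²).
ΔE = 3 × π² / (2 × 0.5 × 4.76²) = 1.307.

ΔE = 1.31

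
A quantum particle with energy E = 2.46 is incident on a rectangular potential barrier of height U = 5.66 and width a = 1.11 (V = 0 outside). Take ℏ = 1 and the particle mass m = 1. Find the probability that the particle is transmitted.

T = 0.0142

Since E < U the interior solution is evanescent with decay constant κ = √(2m(U − E))/ℏ = 2.530.
κa = 2.808, sinh(κa) = 8.259.
The exact tunnelling result is T⁻¹ = 1 + U² sinh²(κa) / [4E(U − E)] = 70.40, so T = 0.0142.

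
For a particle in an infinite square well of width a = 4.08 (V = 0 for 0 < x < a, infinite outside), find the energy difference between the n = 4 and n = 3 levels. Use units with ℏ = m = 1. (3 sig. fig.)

ΔE = 2.08

E_n = n²π²ℏ²/(2ma²), so ΔE = (4² − 3²) π²ℏ²/(2ma²).
ΔE = 7 × π² / (2 × 1 × 4.08²) = 2.075.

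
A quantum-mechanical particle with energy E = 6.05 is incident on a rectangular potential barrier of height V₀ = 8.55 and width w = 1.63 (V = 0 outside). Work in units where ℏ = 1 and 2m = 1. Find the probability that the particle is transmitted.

Since E < V₀ the interior solution is evanescent with decay constant κ = √(2m(V₀ − E))/ℏ = 1.581.
κw = 2.577, sinh(κw) = 6.542.
The exact tunnelling result is T⁻¹ = 1 + V₀² sinh²(κw) / [4E(V₀ − E)] = 52.72, so T = 0.0190.

T = 0.0190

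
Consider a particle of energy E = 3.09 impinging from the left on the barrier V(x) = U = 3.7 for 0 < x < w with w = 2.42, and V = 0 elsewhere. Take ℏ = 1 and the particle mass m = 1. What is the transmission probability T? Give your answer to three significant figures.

E < U: inside the barrier ψ ∝ e^{±κx} with κ = √(2m(U − E))/ℏ = 1.105.
κw = 2.673, sinh(κw) = 7.207.
Matching ψ, ψ′ at both faces gives T = [1 + U² sinh²(κw) / (4E(U − E))]⁻¹ = 1/95.31 = 0.0105.

T = 0.0105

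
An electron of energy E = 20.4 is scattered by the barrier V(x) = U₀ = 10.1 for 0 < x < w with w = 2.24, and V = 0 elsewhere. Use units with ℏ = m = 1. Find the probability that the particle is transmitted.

E > U₀: inside the barrier k₂ = √(2m(E − U₀))/ℏ = 4.539, k₂w = 10.17.
T = [1 + U₀² sin²(k₂w) / (4E(E − U₀))]⁻¹ = 1/1.055 = 0.947.

T = 0.947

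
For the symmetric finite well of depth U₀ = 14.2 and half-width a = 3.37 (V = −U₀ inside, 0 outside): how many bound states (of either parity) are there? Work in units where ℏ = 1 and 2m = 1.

Define the well-strength parameter z₀ = (a/ℏ)√(2mU₀) = 3.37 × √(2·0.5·14.2) = 12.70.
A new bound state (alternating even/odd) appears each time z₀ passes a multiple of π/2, so N = ⌊2z₀/π⌋ + 1 = ⌊8.085⌋ + 1 = 9.

N = 9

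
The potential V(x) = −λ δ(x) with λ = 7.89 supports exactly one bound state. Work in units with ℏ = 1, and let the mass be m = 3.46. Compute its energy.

E = -108

For x ≠ 0 the bound state is ψ ∝ e^{−κ|x|}; integrating the TISE across the delta gives the cusp condition 2κ = 2mλ/ℏ², so κ = 27.30.
Then E = −ℏ²κ²/(2m) = −mλ²/(2ℏ²) = -107.7.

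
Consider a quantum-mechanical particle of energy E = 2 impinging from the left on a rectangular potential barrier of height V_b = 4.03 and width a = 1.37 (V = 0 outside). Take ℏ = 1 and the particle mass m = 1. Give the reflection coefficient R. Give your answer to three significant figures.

R = 0.984

E < V_b: inside the barrier ψ ∝ e^{±κx} with κ = √(2m(V_b − E))/ℏ = 2.015.
κa = 2.760, sinh(κa) = 7.872.
Matching ψ, ψ′ at both faces gives T = [1 + V_b² sinh²(κa) / (4E(V_b − E))]⁻¹ = 1/62.97 = 0.0159.
R = 1 − T = 0.984.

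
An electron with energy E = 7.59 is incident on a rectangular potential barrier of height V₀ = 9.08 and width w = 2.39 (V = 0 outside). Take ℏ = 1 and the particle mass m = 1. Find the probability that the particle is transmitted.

T = 0.000572

Since E < V₀ the interior solution is evanescent with decay constant κ = √(2m(V₀ − E))/ℏ = 1.726.
κw = 4.126, sinh(κw) = 30.95.
The exact tunnelling result is T⁻¹ = 1 + V₀² sinh²(κw) / [4E(V₀ − E)] = 1747, so T = 0.000572.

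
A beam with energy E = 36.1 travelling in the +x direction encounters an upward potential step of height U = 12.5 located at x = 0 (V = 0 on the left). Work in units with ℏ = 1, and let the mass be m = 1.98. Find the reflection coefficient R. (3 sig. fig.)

R = 0.0112

On each side the TISE gives plane waves with k = √(2m(E − V))/ℏ: k₁ = √(2·1.98·36.1) = 11.96, k₂ = √(2·1.98·23.6) = 9.667.
Matching ψ and ψ′ at x = 0 gives r = (k₁ − k₂)/(k₁ + k₂), so R = r² = 0.01121 and T = 1 − R = 0.9888.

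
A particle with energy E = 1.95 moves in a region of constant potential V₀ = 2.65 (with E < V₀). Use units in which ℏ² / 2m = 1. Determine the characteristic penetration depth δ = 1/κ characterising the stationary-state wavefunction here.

Since E < V₀ the TISE in this region is ψ'' = κ²ψ with κ = √(2m(V₀ − E))/ℏ.
κ = √(2 × 0.5 × 0.7) = 0.8367. The penetration depth is δ = 1/κ = 1.20.

δ = 1.20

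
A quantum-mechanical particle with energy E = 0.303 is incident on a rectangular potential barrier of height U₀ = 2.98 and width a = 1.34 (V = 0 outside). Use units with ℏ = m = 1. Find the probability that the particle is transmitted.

E < U₀: inside the barrier ψ ∝ e^{±κx} with κ = √(2m(U₀ − E))/ℏ = 2.314.
κa = 3.101, sinh(κa) = 11.08.
The exact tunnelling result is T⁻¹ = 1 + U₀² sinh²(κa) / [4E(U₀ − E)] = 337.2, so T = 0.00297.

T = 0.00297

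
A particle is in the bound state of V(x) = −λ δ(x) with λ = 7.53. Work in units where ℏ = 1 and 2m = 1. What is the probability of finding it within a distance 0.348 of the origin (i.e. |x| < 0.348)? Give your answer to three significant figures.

P = 0.927

The normalised bound state is ψ = √κ e^{−κ|x|} with κ = mλ/ℏ² = 3.765.
P(|x| < d) = ∫_{−d}^{d} κ e^{−2κ|x|} dx = 1 − e^{−2κd} = 1 − e^{−2.620} = 0.9272.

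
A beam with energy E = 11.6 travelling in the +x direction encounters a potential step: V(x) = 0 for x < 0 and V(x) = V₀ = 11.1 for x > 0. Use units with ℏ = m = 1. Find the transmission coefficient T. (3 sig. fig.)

T = 0.569

The wavenumbers are k₁ = √(2mE)/ℏ = 4.817 on the left and k₂ = √(2m(E − V₀))/ℏ = 1.000 on the right.
Matching ψ and ψ′ at x = 0 gives r = (k₁ − k₂)/(k₁ + k₂), so R = r² = 0.4305 and T = 1 − R = 0.5695.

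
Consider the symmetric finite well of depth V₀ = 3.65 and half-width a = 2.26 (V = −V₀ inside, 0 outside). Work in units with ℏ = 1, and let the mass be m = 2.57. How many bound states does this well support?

N = 7

Define the well-strength parameter z₀ = (a/ℏ)√(2mV₀) = 2.26 × √(2·2.57·3.65) = 9.789.
The even/odd transcendental equations gain one root per π/2 in z₀, giving N = 1 + ⌊2z₀/π⌋ = 1 + ⌊6.232⌋ = 7.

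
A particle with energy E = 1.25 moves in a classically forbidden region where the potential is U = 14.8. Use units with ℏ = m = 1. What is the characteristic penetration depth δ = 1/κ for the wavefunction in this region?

δ = 0.192

Since E < U the TISE in this region is ψ'' = κ²ψ with κ = √(2m(U − E))/ℏ.
κ = √(2 × 1 × 13.55) = 5.206. The penetration depth is δ = 1/κ = 0.192.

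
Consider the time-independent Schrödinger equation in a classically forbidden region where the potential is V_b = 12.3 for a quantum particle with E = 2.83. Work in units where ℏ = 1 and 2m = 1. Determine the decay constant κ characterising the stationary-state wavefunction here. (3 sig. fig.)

Since E < V_b the TISE in this region is ψ'' = κ²ψ with κ = √(2m(V_b − E))/ℏ.
κ = √(2 × 0.5 × 9.47) = 3.077.

κ = 3.08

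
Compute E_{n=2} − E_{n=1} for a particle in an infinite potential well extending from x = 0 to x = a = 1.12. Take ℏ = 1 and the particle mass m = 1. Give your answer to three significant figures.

ΔE = 11.8

E_n = n²π²ℏ²/(2ma²), so ΔE = (2² − 1²) π²ℏ²/(2ma²).
ΔE = 3 × π² / (2 × 1 × 1.12²) = 11.80.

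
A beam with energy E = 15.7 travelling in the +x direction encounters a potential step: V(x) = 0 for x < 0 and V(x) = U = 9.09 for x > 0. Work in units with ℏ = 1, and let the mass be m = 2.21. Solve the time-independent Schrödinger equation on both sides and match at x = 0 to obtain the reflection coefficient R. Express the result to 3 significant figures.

On each side the TISE gives plane waves with k = √(2m(E − V))/ℏ: k₁ = √(2·2.21·15.7) = 8.330, k₂ = √(2·2.21·6.61) = 5.405.
Continuity of ψ and ψ′ at the step yields the reflection amplitude r = (k₁ − k₂)/(k₁ + k₂) = 0.2130; thus R = |r|² = 0.04535, T = 0.9546.

R = 0.0454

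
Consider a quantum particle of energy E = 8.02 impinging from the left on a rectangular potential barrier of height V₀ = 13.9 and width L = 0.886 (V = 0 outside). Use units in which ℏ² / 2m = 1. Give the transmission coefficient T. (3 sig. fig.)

E < V₀: inside the barrier ψ ∝ e^{±κx} with κ = √(2m(V₀ − E))/ℏ = 2.425.
κL = 2.148, sinh(κL) = 4.227.
Matching ψ, ψ′ at both faces gives T = [1 + V₀² sinh²(κL) / (4E(V₀ − E))]⁻¹ = 1/19.30 = 0.0518.

T = 0.0518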